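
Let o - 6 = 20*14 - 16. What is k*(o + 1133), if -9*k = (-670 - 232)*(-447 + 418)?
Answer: -36699674/9 ≈ -4.0777e+6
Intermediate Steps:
o = 270 (o = 6 + (20*14 - 16) = 6 + (280 - 16) = 6 + 264 = 270)
k = -26158/9 (k = -(-670 - 232)*(-447 + 418)/9 = -(-902)*(-29)/9 = -1/9*26158 = -26158/9 ≈ -2906.4)
k*(o + 1133) = -26158*(270 + 1133)/9 = -26158/9*1403 = -36699674/9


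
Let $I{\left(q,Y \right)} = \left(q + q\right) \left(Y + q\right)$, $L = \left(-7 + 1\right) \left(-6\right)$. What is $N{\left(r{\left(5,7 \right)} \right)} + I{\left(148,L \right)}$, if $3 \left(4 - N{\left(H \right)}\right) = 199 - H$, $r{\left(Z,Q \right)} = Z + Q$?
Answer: $\frac{163217}{3} \approx 54406.0$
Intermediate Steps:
$r{\left(Z,Q \right)} = Q + Z$
$N{\left(H \right)} = - \frac{187}{3} + \frac{H}{3}$ ($N{\left(H \right)} = 4 - \frac{199 - H}{3} = 4 + \left(- \frac{199}{3} + \frac{H}{3}\right) = - \frac{187}{3} + \frac{H}{3}$)
$L = 36$ ($L = \left(-6\right) \left(-6\right) = 36$)
$I{\left(q,Y \right)} = 2 q \left(Y + q\right)$
$N{\left(r{\left(5,7 \right)} \right)} + I{\left(148,L \right)} = \left(- \frac{187}{3} + \frac{7 + 5}{3}\right) + 2 \cdot 148 \left(36 + 148\right) = \left(- \frac{187}{3} + \frac{1}{3} \cdot 12\right) + 2 \cdot 148 \cdot 184 = \left(- \frac{187}{3} + 4\right) + 54464 = - \frac{175}{3} + 54464 = \frac{163217}{3}$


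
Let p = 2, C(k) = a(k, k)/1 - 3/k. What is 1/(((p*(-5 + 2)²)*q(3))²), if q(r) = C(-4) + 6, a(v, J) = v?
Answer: 4/9801 ≈ 0.00040812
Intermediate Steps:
C(k) = k - 3/k (C(k) = k/1 - 3/k = k*1 - 3/k = k - 3/k)
q(r) = 11/4 (q(r) = (-4 - 3/(-4)) + 6 = (-4 - 3*(-¼)) + 6 = (-4 + ¾) + 6 = -13/4 + 6 = 11/4)
1/(((p*(-5 + 2)²)*q(3))²) = 1/(((2*(-5 + 2)²)*(11/4))²) = 1/(((2*(-3)²)*(11/4))²) = 1/(((2*9)*(11/4))²) = 1/((18*(11/4))²) = 1/((99/2)²) = 1/(9801/4) = 4/9801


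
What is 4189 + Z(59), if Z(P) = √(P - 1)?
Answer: 4189 + √58 ≈ 4196.6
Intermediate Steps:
Z(P) = √(-1 + P)
4189 + Z(59) = 4189 + √(-1 + 59) = 4189 + √58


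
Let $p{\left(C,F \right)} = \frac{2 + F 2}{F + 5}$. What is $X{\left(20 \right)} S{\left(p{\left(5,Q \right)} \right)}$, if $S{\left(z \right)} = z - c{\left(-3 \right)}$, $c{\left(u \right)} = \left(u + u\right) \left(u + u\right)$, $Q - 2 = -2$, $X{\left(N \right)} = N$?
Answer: $-712$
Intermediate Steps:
$Q = 0$ ($Q = 2 - 2 = 0$)
$p{\left(C,F \right)} = \frac{2 + 2 F}{5 + F}$
$c{\left(u \right)} = 4 u^{2}$ ($c{\left(u \right)} = 2 u 2 u = 4 u^{2}$)
$S{\left(z \right)} = -36 + z$ ($S{\left(z \right)} = z - 4 \left(-3\right)^{2} = z - 4 \cdot 9 = z - 36 = -36 + z$)
$X{\left(20 \right)} S{\left(p{\left(5,Q \right)} \right)} = 20 \left(-36 + \frac{2 \left(1 + 0\right)}{5 + 0}\right) = 20 \left(-36 + 2 \cdot \frac{1}{5} \cdot 1\right) = 20 \left(-36 + \frac{2}{5}\right) = 20 \left(- \frac{178}{5}\right) = -712$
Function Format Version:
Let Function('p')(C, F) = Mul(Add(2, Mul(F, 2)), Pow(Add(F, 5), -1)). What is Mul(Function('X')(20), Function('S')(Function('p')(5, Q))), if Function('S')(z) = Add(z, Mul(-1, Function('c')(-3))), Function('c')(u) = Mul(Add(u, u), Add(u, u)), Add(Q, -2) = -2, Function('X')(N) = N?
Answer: -712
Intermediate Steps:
Q = 0 (Q = Add(2, -2) = 0)
Function('p')(C, F) = Mul(Pow(Add(5, F), -1), Add(2, Mul(2, F))) (Function('p')(C, F) = Mul(Add(2, Mul(2, F)), Pow(Add(5, F), -1)) = Mul(Pow(Add(5, F), -1), Add(2, Mul(2, F))))
Function('c')(u) = Mul(4, Pow(u, 2)) (Function('c')(u) = Mul(Mul(2, u), Mul(2, u)) = Mul(4, Pow(u, 2)))
Function('S')(z) = Add(-36, z) (Function('S')(z) = Add(z, Mul(-1, Mul(4, Pow(-3, 2)))) = Add(z, Mul(-1, Mul(4, 9))) = Add(z, Mul(-1, 36)) = Add(z, -36) = Add(-36, z))
Mul(Function('X')(20), Function('S')(Function('p')(5, Q))) = Mul(20, Add(-36, Mul(2, Pow(Add(5, 0), -1), Add(1, 0)))) = Mul(20, Add(-36, Mul(2, Pow(5, -1), 1))) = Mul(20, Add(-36, Mul(2, Rational(1, 5), 1))) = Mul(20, Add(-36, Rational(2, 5))) = Mul(20, Rational(-178, 5)) = -712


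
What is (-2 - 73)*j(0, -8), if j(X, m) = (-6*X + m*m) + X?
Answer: -4800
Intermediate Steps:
j(X, m) = m² - 5*X (j(X, m) = (-6*X + m²) + X = (m² - 6*X) + X = m² - 5*X)
(-2 - 73)*j(0, -8) = (-2 - 73)*((-8)² - 5*0) = -75*(64 + 0) = -75*64 = -4800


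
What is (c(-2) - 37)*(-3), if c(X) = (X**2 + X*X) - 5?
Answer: 102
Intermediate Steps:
c(X) = -5 + 2*X**2 (c(X) = (X**2 + X**2) - 5 = 2*X**2 - 5 = -5 + 2*X**2)
(c(-2) - 37)*(-3) = ((-5 + 2*(-2)**2) - 37)*(-3) = ((-5 + 2*4) - 37)*(-3) = ((-5 + 8) - 37)*(-3) = (3 - 37)*(-3) = -34*(-3) = 102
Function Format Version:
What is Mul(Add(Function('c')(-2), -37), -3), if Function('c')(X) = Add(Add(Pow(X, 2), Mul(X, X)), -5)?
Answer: 102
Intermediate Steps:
Function('c')(X) = Add(-5, Mul(2, Pow(X, 2))) (Function('c')(X) = Add(Add(Pow(X, 2), Pow(X, 2)), -5) = Add(Mul(2, Pow(X, 2)), -5) = Add(-5, Mul(2, Pow(X, 2))))
Mul(Add(Function('c')(-2), -37), -3) = Mul(Add(Add(-5, Mul(2, Pow(-2, 2))), -37), -3) = Mul(Add(Add(-5, Mul(2, 4)), -37), -3) = Mul(Add(Add(-5, 8), -37), -3) = Mul(Add(3, -37), -3) = Mul(-34, -3) = 102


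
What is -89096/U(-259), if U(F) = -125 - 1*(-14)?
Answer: 2408/3 ≈ 802.67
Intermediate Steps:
U(F) = -111 (U(F) = -125 + 14 = -111)
-89096/U(-259) = -89096/(-111) = -89096*(-1/111) = 2408/3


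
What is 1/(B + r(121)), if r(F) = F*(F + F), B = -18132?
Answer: 1/11150 ≈ 8.9686e-5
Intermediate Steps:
r(F) = 2*F² (r(F) = F*(2*F) = 2*F²)
1/(B + r(121)) = 1/(-18132 + 2*121²) = 1/(-18132 + 2*14641) = 1/(-18132 + 29282) = 1/11150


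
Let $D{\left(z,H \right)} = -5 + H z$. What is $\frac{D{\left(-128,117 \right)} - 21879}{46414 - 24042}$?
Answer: $- \frac{9215}{5593} \approx -1.6476$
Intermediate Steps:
$\frac{D{\left(-128,117 \right)} - 21879}{46414 - 24042} = \frac{\left(-5 + 117 \left(-128\right)\right) - 21879}{46414 - 24042} = \frac{\left(-5 - 14976\right) - 21879}{22372} = \left(-14981 - 21879\right) \frac{1}{22372} = \left(-36860\right) \frac{1}{22372} = - \frac{9215}{5593}$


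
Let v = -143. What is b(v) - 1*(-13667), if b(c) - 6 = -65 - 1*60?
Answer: 13548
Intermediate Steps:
b(c) = -119 (b(c) = 6 + (-65 - 1*60) = 6 + (-65 - 60) = 6 - 125 = -119)
b(v) - 1*(-13667) = -119 - 1*(-13667) = -119 + 13667 = 13548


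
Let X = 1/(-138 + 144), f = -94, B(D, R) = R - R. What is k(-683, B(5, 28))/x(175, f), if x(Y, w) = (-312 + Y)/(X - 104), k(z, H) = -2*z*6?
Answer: 851018/137 ≈ 6211.8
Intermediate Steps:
B(D, R) = 0
k(z, H) = -12*z
X = ⅙ (X = 1/6 = ⅙ ≈ 0.16667)
x(Y, w) = 1872/623 - 6*Y/623 (x(Y, w) = (-312 + Y)/(⅙ - 104) = (-312 + Y)/(-623/6) = (-312 + Y)*(-6/623) = 1872/623 - 6*Y/623)
k(-683, B(5, 28))/x(175, f) = (-12*(-683))/(1872/623 - 6/623*175) = 8196/(1872/623 - 150/89) = 8196/(822/623) = 8196*(623/822) = 851018/137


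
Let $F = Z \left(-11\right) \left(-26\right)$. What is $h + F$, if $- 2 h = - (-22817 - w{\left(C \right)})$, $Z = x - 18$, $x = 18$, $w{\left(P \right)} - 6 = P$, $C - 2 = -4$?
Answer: $- \frac{22821}{2} \approx -11411.0$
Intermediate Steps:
$C = -2$ ($C = 2 - 4 = -2$)
$w{\left(P \right)} = 6 + P$
$Z = 0$ ($Z = 18 - 18 = 0$)
$F = 0$ ($F = 0 \left(-11\right) \left(-26\right) = 0 \left(-26\right) = 0$)
$h = - \frac{22821}{2}$ ($h = - \frac{\left(-1\right) \left(-22817 - \left(6 - 2\right)\right)}{2} = - \frac{\left(-1\right) \left(-22817 - 4\right)}{2} = - \frac{\left(-1\right) \left(-22821\right)}{2} = \left(- \frac{1}{2}\right) 22821 = - \frac{22821}{2} \approx -11411.0$)
$h + F = - \frac{22821}{2} + 0 = - \frac{22821}{2}$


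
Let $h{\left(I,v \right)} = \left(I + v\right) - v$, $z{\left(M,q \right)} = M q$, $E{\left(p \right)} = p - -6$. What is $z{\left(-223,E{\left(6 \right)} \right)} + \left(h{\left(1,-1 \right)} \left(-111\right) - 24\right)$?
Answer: $-2811$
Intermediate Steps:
$E{\left(p \right)} = 6 + p$ ($E{\left(p \right)} = p + 6 = 6 + p$)
$h{\left(I,v \right)} = I$
$z{\left(-223,E{\left(6 \right)} \right)} + \left(h{\left(1,-1 \right)} \left(-111\right) - 24\right) = - 223 \left(6 + 6\right) + \left(1 \left(-111\right) - 24\right) = \left(-223\right) 12 - 135 = -2676 - 135 = -2811$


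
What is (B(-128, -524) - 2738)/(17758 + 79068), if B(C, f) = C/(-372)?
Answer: -127301/4502409 ≈ -0.028274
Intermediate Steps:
B(C, f) = -C/372 (B(C, f) = C*(-1/372) = -C/372)
(B(-128, -524) - 2738)/(17758 + 79068) = (-1/372*(-128) - 2738)/(17758 + 79068) = (32/93 - 2738)/96826 = -254602/93*1/96826 = -127301/4502409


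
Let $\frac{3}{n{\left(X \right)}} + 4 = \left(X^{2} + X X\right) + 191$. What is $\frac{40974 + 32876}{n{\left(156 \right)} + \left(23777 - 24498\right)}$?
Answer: $- \frac{1804118575}{17613668} \approx -102.43$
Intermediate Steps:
$n{\left(X \right)} = \frac{3}{187 + 2 X^{2}}$ ($n{\left(X \right)} = \frac{3}{-4 + \left(\left(X^{2} + X X\right) + 191\right)} = \frac{3}{-4 + \left(\left(X^{2} + X^{2}\right) + 191\right)} = \frac{3}{-4 + \left(2 X^{2} + 191\right)} = \frac{3}{-4 + \left(191 + 2 X^{2}\right)} = \frac{3}{187 + 2 X^{2}}$)
$\frac{40974 + 32876}{n{\left(156 \right)} + \left(23777 - 24498\right)} = \frac{40974 + 32876}{\frac{3}{187 + 2 \cdot 156^{2}} + \left(23777 - 24498\right)} = \frac{73850}{\frac{3}{187 + 2 \cdot 24336} - 721} = \frac{73850}{\frac{3}{187 + 48672} - 721} = \frac{73850}{\frac{3}{48859} - 721} = \frac{73850}{- \frac{35227336}{48859}} = 73850 \left(- \frac{48859}{35227336}\right) = - \frac{1804118575}{17613668}$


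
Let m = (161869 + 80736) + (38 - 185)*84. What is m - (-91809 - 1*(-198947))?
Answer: 123119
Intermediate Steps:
m = 230257 (m = 242605 - 147*84 = 242605 - 12348 = 230257)
m - (-91809 - 1*(-198947)) = 230257 - (-91809 - 1*(-198947)) = 230257 - (-91809 + 198947) = 230257 - 1*107138 = 230257 - 107138 = 123119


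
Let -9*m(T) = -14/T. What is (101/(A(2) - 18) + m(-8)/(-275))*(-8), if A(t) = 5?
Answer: 1999618/32175 ≈ 62.148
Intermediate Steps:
m(T) = 14/(9*T) (m(T) = -(-14)/(9*T) = 14/(9*T))
(101/(A(2) - 18) + m(-8)/(-275))*(-8) = (101/(5 - 18) + ((14/9)/(-8))/(-275))*(-8) = (101/(-13) + ((14/9)*(-⅛))*(-1/275))*(-8) = (101*(-1/13) - 7/36*(-1/275))*(-8) = (-101/13 + 7/9900)*(-8) = -999809/128700*(-8) = 1999618/32175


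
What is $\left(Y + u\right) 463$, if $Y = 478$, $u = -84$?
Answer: $182422$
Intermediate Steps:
$\left(Y + u\right) 463 = \left(478 - 84\right) 463 = 394 \cdot 463 = 182422$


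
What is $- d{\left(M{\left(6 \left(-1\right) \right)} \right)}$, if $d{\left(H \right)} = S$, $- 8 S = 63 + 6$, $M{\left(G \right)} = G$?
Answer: $\frac{69}{8} \approx 8.625$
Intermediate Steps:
$S = - \frac{69}{8}$ ($S = - \frac{63 + 6}{8} = \left(- \frac{1}{8}\right) 69 = - \frac{69}{8} \approx -8.625$)
$d{\left(H \right)} = - \frac{69}{8}$
$- d{\left(M{\left(6 \left(-1\right) \right)} \right)} = \left(-1\right) \left(- \frac{69}{8}\right) = \frac{69}{8}$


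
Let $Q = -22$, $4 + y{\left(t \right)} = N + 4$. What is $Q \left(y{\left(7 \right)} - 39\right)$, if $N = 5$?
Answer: $748$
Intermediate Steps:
$y{\left(t \right)} = 5$ ($y{\left(t \right)} = -4 + \left(5 + 4\right) = -4 + 9 = 5$)
$Q \left(y{\left(7 \right)} - 39\right) = - 22 \left(5 - 39\right) = \left(-22\right) \left(-34\right) = 748$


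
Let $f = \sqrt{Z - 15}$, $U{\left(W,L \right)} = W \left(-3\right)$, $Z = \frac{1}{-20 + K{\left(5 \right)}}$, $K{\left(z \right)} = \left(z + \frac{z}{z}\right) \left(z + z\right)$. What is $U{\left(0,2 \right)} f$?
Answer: $0$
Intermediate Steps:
$K{\left(z \right)} = 2 z \left(1 + z\right)$ ($K{\left(z \right)} = \left(z + 1\right) 2 z = \left(1 + z\right) 2 z = 2 z \left(1 + z\right)$)
$Z = \frac{1}{40}$ ($Z = \frac{1}{-20 + 2 \cdot 5 \left(1 + 5\right)} = \frac{1}{-20 + 2 \cdot 5 \cdot 6} = \frac{1}{-20 + 60} = \frac{1}{40} \approx 0.025$)
$U{\left(W,L \right)} = - 3 W$
$f = \frac{i \sqrt{5990}}{20}$ ($f = \sqrt{\frac{1}{40} - 15} = \sqrt{- \frac{599}{40}} = \frac{i \sqrt{5990}}{20} \approx 3.8698 i$)
$U{\left(0,2 \right)} f = \left(-3\right) 0 \frac{i \sqrt{5990}}{20} = 0 \frac{i \sqrt{5990}}{20} = 0$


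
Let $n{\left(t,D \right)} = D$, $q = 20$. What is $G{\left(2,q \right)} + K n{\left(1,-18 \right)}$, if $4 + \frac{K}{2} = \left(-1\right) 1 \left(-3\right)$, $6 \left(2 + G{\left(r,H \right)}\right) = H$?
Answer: $\frac{112}{3} \approx 37.333$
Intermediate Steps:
$G{\left(r,H \right)} = -2 + \frac{H}{6}$
$K = -2$ ($K = -8 + 2 \left(-1\right) 1 \left(-3\right) = -8 + 2 \left(\left(-1\right) \left(-3\right)\right) = -8 + 2 \cdot 3 = -8 + 6 = -2$)
$G{\left(2,q \right)} + K n{\left(1,-18 \right)} = \left(-2 + \frac{1}{6} \cdot 20\right) - -36 = \left(-2 + \frac{10}{3}\right) + 36 = \frac{4}{3} + 36 = \frac{112}{3}$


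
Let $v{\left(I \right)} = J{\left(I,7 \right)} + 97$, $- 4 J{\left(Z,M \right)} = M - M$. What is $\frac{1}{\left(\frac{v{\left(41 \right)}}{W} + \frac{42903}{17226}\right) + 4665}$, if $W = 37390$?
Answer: $\frac{5963705}{27835552474} \approx 0.00021425$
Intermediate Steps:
$J{\left(Z,M \right)} = 0$ ($J{\left(Z,M \right)} = - \frac{M - M}{4} = \left(- \frac{1}{4}\right) 0 = 0$)
$v{\left(I \right)} = 97$ ($v{\left(I \right)} = 0 + 97 = 97$)
$\frac{1}{\left(\frac{v{\left(41 \right)}}{W} + \frac{42903}{17226}\right) + 4665} = \frac{1}{\left(\frac{97}{37390} + \frac{42903}{17226}\right) + 4665} = \frac{1}{\left(97 \cdot \frac{1}{37390} + 42903 \cdot \frac{1}{17226}\right) + 4665} = \frac{1}{\left(\frac{97}{37390} + \frac{1589}{638}\right) + 4665} = \frac{1}{\frac{14868649}{5963705} + 4665} = \frac{1}{\frac{27835552474}{5963705}} = \frac{5963705}{27835552474}$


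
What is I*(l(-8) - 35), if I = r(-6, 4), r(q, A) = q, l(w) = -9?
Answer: 264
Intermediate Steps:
I = -6
I*(l(-8) - 35) = -6*(-9 - 35) = -6*(-44) = 264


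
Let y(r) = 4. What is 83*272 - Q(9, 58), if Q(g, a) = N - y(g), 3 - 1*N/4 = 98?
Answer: 22960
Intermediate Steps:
N = -380 (N = 12 - 4*98 = 12 - 392 = -380)
Q(g, a) = -384 (Q(g, a) = -380 - 1*4 = -380 - 4 = -384)
83*272 - Q(9, 58) = 83*272 - 1*(-384) = 22576 + 384 = 22960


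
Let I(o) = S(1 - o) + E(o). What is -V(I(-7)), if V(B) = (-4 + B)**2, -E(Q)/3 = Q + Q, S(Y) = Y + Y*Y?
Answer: -12100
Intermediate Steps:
S(Y) = Y + Y**2
E(Q) = -6*Q (E(Q) = -3*(Q + Q) = -6*Q)
I(o) = -6*o + (1 - o)*(2 - o) (I(o) = (1 - o)*(1 + (1 - o)) - 6*o = (1 - o)*(2 - o) - 6*o = -6*o + (1 - o)*(2 - o))
-V(I(-7)) = -(-4 + (2 + (-7)**2 - 9*(-7)))**2 = -(-4 + (2 + 49 + 63))**2 = -(-4 + 114)**2 = -1*110**2 = -1*12100 = -12100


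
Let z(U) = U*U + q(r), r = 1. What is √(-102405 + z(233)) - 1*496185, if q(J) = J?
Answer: -496185 + I*√48115 ≈ -4.9619e+5 + 219.35*I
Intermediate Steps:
z(U) = 1 + U² (z(U) = U*U + 1 = U² + 1 = 1 + U²)
√(-102405 + z(233)) - 1*496185 = √(-102405 + (1 + 233²)) - 1*496185 = √(-102405 + (1 + 54289)) - 496185 = √(-102405 + 54290) - 496185 = √(-48115) - 496185 = I*√48115 - 496185 = -496185 + I*√48115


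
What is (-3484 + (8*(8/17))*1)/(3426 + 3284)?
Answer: -29582/57035 ≈ -0.51866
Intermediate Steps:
(-3484 + (8*(8/17))*1)/(3426 + 3284) = (-3484 + (8*(8*(1/17)))*1)/6710 = (-3484 + (8*(8/17))*1)*(1/6710) = (-3484 + (64/17)*1)*(1/6710) = (-3484 + 64/17)*(1/6710) = -59164/17*1/6710 = -29582/57035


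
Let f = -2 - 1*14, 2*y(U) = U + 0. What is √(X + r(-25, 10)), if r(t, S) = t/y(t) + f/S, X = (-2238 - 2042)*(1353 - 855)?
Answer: I*√53285990/5 ≈ 1459.9*I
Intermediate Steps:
y(U) = U/2 (y(U) = (U + 0)/2 = U/2)
f = -16 (f = -2 - 14 = -16)
X = -2131440 (X = -4280*498 = -2131440)
r(t, S) = 2 - 16/S (r(t, S) = t/((t/2)) - 16/S = t*(2/t) - 16/S = 2 - 16/S)
√(X + r(-25, 10)) = √(-2131440 + (2 - 16/10)) = √(-2131440 + (2 - 16*⅒)) = √(-2131440 + (2 - 8/5)) = √(-2131440 + ⅖) = √(-10657198/5) = I*√53285990/5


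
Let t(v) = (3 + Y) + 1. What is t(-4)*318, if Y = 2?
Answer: 1908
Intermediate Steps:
t(v) = 6 (t(v) = (3 + 2) + 1 = 5 + 1 = 6)
t(-4)*318 = 6*318 = 1908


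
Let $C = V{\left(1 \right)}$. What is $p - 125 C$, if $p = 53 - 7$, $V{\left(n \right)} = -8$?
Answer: $1046$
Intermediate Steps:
$C = -8$
$p = 46$
$p - 125 C = 46 - -1000 = 46 + 1000 = 1046$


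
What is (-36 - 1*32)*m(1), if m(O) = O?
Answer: -68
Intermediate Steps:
(-36 - 1*32)*m(1) = (-36 - 1*32)*1 = (-36 - 32)*1 = -68*1 = -68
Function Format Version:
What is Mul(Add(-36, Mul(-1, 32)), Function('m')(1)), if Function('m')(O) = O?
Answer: -68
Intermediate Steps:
Mul(Add(-36, Mul(-1, 32)), Function('m')(1)) = Mul(Add(-36, Mul(-1, 32)), 1) = Mul(Add(-36, -32), 1) = Mul(-68, 1) = -68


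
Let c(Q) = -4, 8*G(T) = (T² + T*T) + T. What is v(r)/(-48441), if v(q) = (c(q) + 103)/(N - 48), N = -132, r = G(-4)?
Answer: 11/968820 ≈ 1.1354e-5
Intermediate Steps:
G(T) = T²/4 + T/8 (G(T) = ((T² + T*T) + T)/8 = ((T² + T²) + T)/8 = (2*T² + T)/8 = (T + 2*T²)/8 = T²/4 + T/8)
r = 7/2 (r = (⅛)*(-4)*(1 + 2*(-4)) = (⅛)*(-4)*(1 - 8) = (⅛)*(-4)*(-7) = 7/2 ≈ 3.5000)
v(q) = -11/20 (v(q) = (-4 + 103)/(-132 - 48) = 99/(-180) = 99*(-1/180) = -11/20)
v(r)/(-48441) = -11/20/(-48441) = -11/20*(-1/48441) = 11/968820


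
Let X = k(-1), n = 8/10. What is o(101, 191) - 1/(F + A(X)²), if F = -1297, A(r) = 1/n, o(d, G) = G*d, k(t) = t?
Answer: 399844573/20727 ≈ 19291.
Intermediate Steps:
n = ⅘ (n = 8*(⅒) = ⅘ ≈ 0.80000)
X = -1
A(r) = 5/4 (A(r) = 1/(⅘) = 5/4)
o(101, 191) - 1/(F + A(X)²) = 191*101 - 1/(-1297 + (5/4)²) = 19291 - 1/(-1297 + 25/16) = 19291 - 1/(-20727/16) = 19291 - 1*(-16/20727) = 19291 + 16/20727 = 399844573/20727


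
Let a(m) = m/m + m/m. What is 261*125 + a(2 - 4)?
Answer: 32627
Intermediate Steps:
a(m) = 2 (a(m) = 1 + 1 = 2)
261*125 + a(2 - 4) = 261*125 + 2 = 32625 + 2 = 32627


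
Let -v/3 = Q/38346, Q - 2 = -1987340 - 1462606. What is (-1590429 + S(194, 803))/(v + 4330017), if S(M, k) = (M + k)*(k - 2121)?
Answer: -18562499725/27674863619 ≈ -0.67074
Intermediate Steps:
Q = -3449944 (Q = 2 + (-1987340 - 1462606) = 2 - 3449946 = -3449944)
S(M, k) = (-2121 + k)*(M + k) (S(M, k) = (M + k)*(-2121 + k) = (-2121 + k)*(M + k))
v = 1724972/6391 (v = -(-10349832)/38346 = -3*(-1724972/19173) = 1724972/6391 ≈ 269.91)
(-1590429 + S(194, 803))/(v + 4330017) = (-1590429 + (803² - 2121*194 - 2121*803 + 194*803))/(1724972/6391 + 4330017) = (-1590429 + (644809 - 411474 - 1703163 + 155782))/(27674863619/6391) = (-1590429 - 1314046)*(6391/27674863619) = -2904475*6391/27674863619 = -18562499725/27674863619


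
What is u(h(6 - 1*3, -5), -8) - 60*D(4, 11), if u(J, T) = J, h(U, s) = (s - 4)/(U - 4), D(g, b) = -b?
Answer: 669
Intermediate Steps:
h(U, s) = (-4 + s)/(-4 + U)
u(h(6 - 1*3, -5), -8) - 60*D(4, 11) = (-4 - 5)/(-4 + (6 - 1*3)) - (-60)*11 = -9/(-4 + (6 - 3)) - 60*(-11) = -9/(-4 + 3) + 660 = -9/(-1) + 660 = -1*(-9) + 660 = 9 + 660 = 669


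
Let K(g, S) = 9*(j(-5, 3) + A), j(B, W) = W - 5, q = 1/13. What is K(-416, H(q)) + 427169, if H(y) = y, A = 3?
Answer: 427178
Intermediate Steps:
q = 1/13 ≈ 0.076923
j(B, W) = -5 + W
K(g, S) = 9 (K(g, S) = 9*((-5 + 3) + 3) = 9*(-2 + 3) = 9*1 = 9)
K(-416, H(q)) + 427169 = 9 + 427169 = 427178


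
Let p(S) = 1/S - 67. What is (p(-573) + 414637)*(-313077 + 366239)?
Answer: 12628559151658/573 ≈ 2.2039e+10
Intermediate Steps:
p(S) = -67 + 1/S
(p(-573) + 414637)*(-313077 + 366239) = ((-67 + 1/(-573)) + 414637)*(-313077 + 366239) = ((-67 - 1/573) + 414637)*53162 = (-38392/573 + 414637)*53162 = (237548609/573)*53162 = 12628559151658/573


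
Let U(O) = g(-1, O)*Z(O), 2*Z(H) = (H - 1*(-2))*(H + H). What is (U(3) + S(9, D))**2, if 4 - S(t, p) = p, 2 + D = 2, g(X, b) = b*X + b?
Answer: 16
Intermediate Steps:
g(X, b) = b + X*b (g(X, b) = X*b + b = b + X*b)
D = 0 (D = -2 + 2 = 0)
S(t, p) = 4 - p
Z(H) = H*(2 + H) (Z(H) = ((H - 1*(-2))*(H + H))/2 = ((H + 2)*(2*H))/2 = ((2 + H)*(2*H))/2 = (2*H*(2 + H))/2 = H*(2 + H))
U(O) = 0 (U(O) = (O*(1 - 1))*(O*(2 + O)) = (O*0)*(O*(2 + O)) = 0*(O*(2 + O)) = 0)
(U(3) + S(9, D))**2 = (0 + (4 - 1*0))**2 = (0 + (4 + 0))**2 = (0 + 4)**2 = 4**2 = 16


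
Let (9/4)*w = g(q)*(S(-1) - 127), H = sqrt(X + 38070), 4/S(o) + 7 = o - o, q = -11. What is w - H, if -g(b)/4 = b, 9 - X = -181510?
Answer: -157168/63 - sqrt(219589) ≈ -2963.3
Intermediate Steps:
X = 181519 (X = 9 - 1*(-181510) = 9 + 181510 = 181519)
S(o) = -4/7 (S(o) = 4/(-7 + (o - o)) = 4/(-7 + 0) = 4/(-7) = 4*(-1/7) = -4/7)
H = sqrt(219589) (H = sqrt(181519 + 38070) = sqrt(219589) ≈ 468.60)
g(b) = -4*b
w = -157168/63 (w = 4*((-4*(-11))*(-4/7 - 127))/9 = 4*(44*(-893/7))/9 = (4/9)*(-39292/7) = -157168/63 ≈ -2494.7)
w - H = -157168/63 - sqrt(219589)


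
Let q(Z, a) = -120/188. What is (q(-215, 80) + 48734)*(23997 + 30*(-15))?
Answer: 1147524468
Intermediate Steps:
q(Z, a) = -30/47 (q(Z, a) = -120*1/188 = -30/47)
(q(-215, 80) + 48734)*(23997 + 30*(-15)) = (-30/47 + 48734)*(23997 + 30*(-15)) = 2290468*(23997 - 450)/47 = (2290468/47)*23547 = 1147524468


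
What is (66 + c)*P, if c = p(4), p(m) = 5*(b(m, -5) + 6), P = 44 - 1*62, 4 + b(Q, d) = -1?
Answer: -1278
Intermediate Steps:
b(Q, d) = -5 (b(Q, d) = -4 - 1 = -5)
P = -18 (P = 44 - 62 = -18)
p(m) = 5 (p(m) = 5*(-5 + 6) = 5*1 = 5)
c = 5
(66 + c)*P = (66 + 5)*(-18) = 71*(-18) = -1278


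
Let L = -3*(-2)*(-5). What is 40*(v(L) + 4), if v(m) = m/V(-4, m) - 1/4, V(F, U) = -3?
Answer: 550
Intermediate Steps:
L = -30 (L = 6*(-5) = -30)
v(m) = -1/4 - m/3 (v(m) = m/(-3) - 1/4 = m*(-1/3) - 1*1/4 = -m/3 - 1/4 = -1/4 - m/3)
40*(v(L) + 4) = 40*((-1/4 - 1/3*(-30)) + 4) = 40*((-1/4 + 10) + 4) = 40*(39/4 + 4) = 40*(55/4) = 550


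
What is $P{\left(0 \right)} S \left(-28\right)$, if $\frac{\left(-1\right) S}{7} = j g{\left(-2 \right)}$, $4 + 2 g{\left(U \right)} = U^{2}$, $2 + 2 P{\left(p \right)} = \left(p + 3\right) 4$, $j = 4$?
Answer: $0$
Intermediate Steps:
$P{\left(p \right)} = 5 + 2 p$ ($P{\left(p \right)} = -1 + \frac{\left(p + 3\right) 4}{2} = -1 + \frac{\left(3 + p\right) 4}{2} = -1 + \frac{12 + 4 p}{2} = -1 + \left(6 + 2 p\right) = 5 + 2 p$)
$g{\left(U \right)} = -2 + \frac{U^{2}}{2}$
$S = 0$ ($S = - 7 \cdot 4 \left(-2 + \frac{\left(-2\right)^{2}}{2}\right) = - 7 \cdot 4 \left(-2 + \frac{1}{2} \cdot 4\right) = - 7 \cdot 4 \left(-2 + 2\right) = - 7 \cdot 4 \cdot 0 = \left(-7\right) 0 = 0$)
$P{\left(0 \right)} S \left(-28\right) = \left(5 + 2 \cdot 0\right) 0 \left(-28\right) = \left(5 + 0\right) 0 \left(-28\right) = 5 \cdot 0 \left(-28\right) = 0 \left(-28\right) = 0$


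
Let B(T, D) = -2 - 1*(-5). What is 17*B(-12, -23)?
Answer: 51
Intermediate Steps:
B(T, D) = 3 (B(T, D) = -2 + 5 = 3)
17*B(-12, -23) = 17*3 = 51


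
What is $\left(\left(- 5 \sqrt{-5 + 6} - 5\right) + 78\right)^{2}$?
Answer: $4624$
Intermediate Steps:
$\left(\left(- 5 \sqrt{-5 + 6} - 5\right) + 78\right)^{2} = \left(\left(- 5 \sqrt{1} - 5\right) + 78\right)^{2} = \left(\left(\left(-5\right) 1 - 5\right) + 78\right)^{2} = \left(\left(-5 - 5\right) + 78\right)^{2} = \left(-10 + 78\right)^{2} = 68^{2} = 4624$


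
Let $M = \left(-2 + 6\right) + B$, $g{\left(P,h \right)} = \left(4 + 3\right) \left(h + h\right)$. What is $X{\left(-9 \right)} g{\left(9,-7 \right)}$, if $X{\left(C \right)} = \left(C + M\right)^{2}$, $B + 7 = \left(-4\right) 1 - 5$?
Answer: $-43218$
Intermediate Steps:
$g{\left(P,h \right)} = 14 h$ ($g{\left(P,h \right)} = 7 \cdot 2 h = 14 h$)
$B = -16$ ($B = -7 - 9 = -16$)
$M = -12$ ($M = \left(-2 + 6\right) - 16 = 4 - 16 = -12$)
$X{\left(C \right)} = \left(-12 + C\right)^{2}$ ($X{\left(C \right)} = \left(C - 12\right)^{2} = \left(-12 + C\right)^{2}$)
$X{\left(-9 \right)} g{\left(9,-7 \right)} = \left(-12 - 9\right)^{2} \cdot 14 \left(-7\right) = \left(-21\right)^{2} \left(-98\right) = 441 \left(-98\right) = -43218$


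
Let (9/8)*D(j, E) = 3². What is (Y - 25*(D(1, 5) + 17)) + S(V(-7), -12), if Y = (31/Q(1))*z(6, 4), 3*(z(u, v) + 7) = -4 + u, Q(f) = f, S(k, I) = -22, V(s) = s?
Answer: -2530/3 ≈ -843.33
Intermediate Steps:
D(j, E) = 8 (D(j, E) = (8/9)*3² = (8/9)*9 = 8)
z(u, v) = -25/3 + u/3 (z(u, v) = -7 + (-4 + u)/3 = -7 + (-4/3 + u/3) = -25/3 + u/3)
Y = -589/3 (Y = (31/1)*(-25/3 + (⅓)*6) = (31*1)*(-25/3 + 2) = 31*(-19/3) = -589/3 ≈ -196.33)
(Y - 25*(D(1, 5) + 17)) + S(V(-7), -12) = (-589/3 - 25*(8 + 17)) - 22 = (-589/3 - 25*25) - 22 = (-589/3 - 625) - 22 = -2464/3 - 22 = -2530/3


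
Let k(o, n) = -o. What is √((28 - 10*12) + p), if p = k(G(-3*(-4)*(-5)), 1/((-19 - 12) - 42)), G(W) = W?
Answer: 4*I*√2 ≈ 5.6569*I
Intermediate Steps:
p = 60 (p = -(-3*(-4))*(-5) = -12*(-5) = -1*(-60) = 60)
√((28 - 10*12) + p) = √((28 - 10*12) + 60) = √((28 - 120) + 60) = √(-92 + 60) = √(-32) = 4*I*√2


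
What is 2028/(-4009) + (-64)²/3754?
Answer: 4403876/7524893 ≈ 0.58524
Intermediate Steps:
2028/(-4009) + (-64)²/3754 = 2028*(-1/4009) + 4096*(1/3754) = -2028/4009 + 2048/1877 = 4403876/7524893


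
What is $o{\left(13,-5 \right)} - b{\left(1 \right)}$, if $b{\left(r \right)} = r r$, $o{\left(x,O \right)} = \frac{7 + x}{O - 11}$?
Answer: $- \frac{9}{4} \approx -2.25$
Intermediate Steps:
$o{\left(x,O \right)} = \frac{7 + x}{-11 + O}$
$b{\left(r \right)} = r^{2}$
$o{\left(13,-5 \right)} - b{\left(1 \right)} = \frac{7 + 13}{-11 - 5} - 1^{2} = \frac{1}{-16} \cdot 20 - 1 = \left(- \frac{1}{16}\right) 20 - 1 = - \frac{5}{4} - 1 = - \frac{9}{4}$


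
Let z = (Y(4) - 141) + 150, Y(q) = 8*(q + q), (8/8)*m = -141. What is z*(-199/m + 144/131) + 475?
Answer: 12158954/18471 ≈ 658.27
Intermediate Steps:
m = -141
Y(q) = 16*q (Y(q) = 8*(2*q) = 16*q)
z = 73 (z = (16*4 - 141) + 150 = (64 - 141) + 150 = -77 + 150 = 73)
z*(-199/m + 144/131) + 475 = 73*(-199/(-141) + 144/131) + 475 = 73*(-199*(-1/141) + 144*(1/131)) + 475 = 73*(199/141 + 144/131) + 475 = 73*(46373/18471) + 475 = 3385229/18471 + 475 = 12158954/18471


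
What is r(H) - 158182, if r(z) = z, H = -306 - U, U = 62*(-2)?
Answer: -158364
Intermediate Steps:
U = -124
H = -182 (H = -306 - 1*(-124) = -306 + 124 = -182)
r(H) - 158182 = -182 - 158182 = -158364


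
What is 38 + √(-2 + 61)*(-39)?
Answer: 38 - 39*√59 ≈ -261.56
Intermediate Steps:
38 + √(-2 + 61)*(-39) = 38 + √59*(-39) = 38 - 39*√59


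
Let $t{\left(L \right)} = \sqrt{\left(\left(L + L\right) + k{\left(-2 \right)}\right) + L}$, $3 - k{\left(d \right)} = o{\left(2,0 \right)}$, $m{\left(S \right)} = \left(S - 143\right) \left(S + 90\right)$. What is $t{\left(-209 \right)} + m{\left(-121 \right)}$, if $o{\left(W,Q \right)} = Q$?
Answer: $8184 + 4 i \sqrt{39} \approx 8184.0 + 24.98 i$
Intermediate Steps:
$m{\left(S \right)} = \left(-143 + S\right) \left(90 + S\right)$
$k{\left(d \right)} = 3$ ($k{\left(d \right)} = 3 - 0 = 3 + 0 = 3$)
$t{\left(L \right)} = \sqrt{3 + 3 L}$ ($t{\left(L \right)} = \sqrt{\left(\left(L + L\right) + 3\right) + L} = \sqrt{\left(2 L + 3\right) + L} = \sqrt{\left(3 + 2 L\right) + L} = \sqrt{3 + 3 L}$)
$t{\left(-209 \right)} + m{\left(-121 \right)} = \sqrt{3 + 3 \left(-209\right)} - \left(6457 - 14641\right) = \sqrt{3 - 627} + \left(-12870 + 14641 + 6413\right) = \sqrt{-624} + 8184 = 4 i \sqrt{39} + 8184 = 8184 + 4 i \sqrt{39}$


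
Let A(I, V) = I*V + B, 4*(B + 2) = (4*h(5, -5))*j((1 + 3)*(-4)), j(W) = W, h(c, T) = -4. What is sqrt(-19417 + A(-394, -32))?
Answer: I*sqrt(6747) ≈ 82.14*I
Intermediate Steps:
B = 62 (B = -2 + ((4*(-4))*((1 + 3)*(-4)))/4 = -2 + (-64*(-4))/4 = -2 + (-16*(-16))/4 = -2 + (1/4)*256 = -2 + 64 = 62)
A(I, V) = 62 + I*V (A(I, V) = I*V + 62 = 62 + I*V)
sqrt(-19417 + A(-394, -32)) = sqrt(-19417 + (62 - 394*(-32))) = sqrt(-19417 + (62 + 12608)) = sqrt(-19417 + 12670) = sqrt(-6747) = I*sqrt(6747)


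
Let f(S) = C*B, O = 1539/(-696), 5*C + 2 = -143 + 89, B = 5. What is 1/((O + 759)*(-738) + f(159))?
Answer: -116/64793671 ≈ -1.7903e-6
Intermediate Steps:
C = -56/5 (C = -⅖ + (-143 + 89)/5 = -⅖ + (⅕)*(-54) = -⅖ - 54/5 = -56/5 ≈ -11.200)
O = -513/232 (O = 1539*(-1/696) = -513/232 ≈ -2.2112)
f(S) = -56 (f(S) = -56/5*5 = -56)
1/((O + 759)*(-738) + f(159)) = 1/((-513/232 + 759)*(-738) - 56) = 1/((175575/232)*(-738) - 56) = 1/(-64787175/116 - 56) = 1/(-64793671/116) = -116/64793671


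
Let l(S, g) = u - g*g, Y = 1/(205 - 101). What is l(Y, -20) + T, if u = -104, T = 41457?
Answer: 40953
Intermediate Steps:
Y = 1/104 ≈ 0.0096154
l(S, g) = -104 - g**2 (l(S, g) = -104 - g*g = -104 - g**2)
l(Y, -20) + T = (-104 - 1*(-20)**2) + 41457 = (-104 - 1*400) + 41457 = (-104 - 400) + 41457 = -504 + 41457 = 40953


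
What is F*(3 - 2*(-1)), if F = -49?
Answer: -245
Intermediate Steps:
F*(3 - 2*(-1)) = -49*(3 - 2*(-1)) = -49*(3 + 2) = -49*5 = -245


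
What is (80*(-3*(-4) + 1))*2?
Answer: 2080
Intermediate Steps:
(80*(-3*(-4) + 1))*2 = (80*(12 + 1))*2 = (80*13)*2 = 1040*2 = 2080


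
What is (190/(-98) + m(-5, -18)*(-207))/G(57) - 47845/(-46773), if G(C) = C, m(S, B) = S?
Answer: 833760115/43545663 ≈ 19.147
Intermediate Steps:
(190/(-98) + m(-5, -18)*(-207))/G(57) - 47845/(-46773) = (190/(-98) - 5*(-207))/57 - 47845/(-46773) = (190*(-1/98) + 1035)*(1/57) - 47845*(-1/46773) = (-95/49 + 1035)*(1/57) + 47845/46773 = (50620/49)*(1/57) + 47845/46773 = 50620/2793 + 47845/46773 = 833760115/43545663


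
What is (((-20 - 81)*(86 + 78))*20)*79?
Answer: -26171120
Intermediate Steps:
(((-20 - 81)*(86 + 78))*20)*79 = (-101*164*20)*79 = -16564*20*79 = -331280*79 = -26171120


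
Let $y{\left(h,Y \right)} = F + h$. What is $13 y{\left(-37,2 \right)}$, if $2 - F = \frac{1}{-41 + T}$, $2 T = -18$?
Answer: $- \frac{22737}{50} \approx -454.74$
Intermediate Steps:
$T = -9$ ($T = \frac{1}{2} \left(-18\right) = -9$)
$F = \frac{101}{50}$ ($F = 2 - \frac{1}{-41 - 9} = 2 - \frac{1}{-50} = 2 - - \frac{1}{50} = 2 + \frac{1}{50} = \frac{101}{50} \approx 2.02$)
$y{\left(h,Y \right)} = \frac{101}{50} + h$
$13 y{\left(-37,2 \right)} = 13 \left(\frac{101}{50} - 37\right) = 13 \left(- \frac{1749}{50}\right) = - \frac{22737}{50}$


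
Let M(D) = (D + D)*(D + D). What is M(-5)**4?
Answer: 100000000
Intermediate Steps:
M(D) = 4*D**2 (M(D) = (2*D)*(2*D) = 4*D**2)
M(-5)**4 = (4*(-5)**2)**4 = (4*25)**4 = 100**4 = 100000000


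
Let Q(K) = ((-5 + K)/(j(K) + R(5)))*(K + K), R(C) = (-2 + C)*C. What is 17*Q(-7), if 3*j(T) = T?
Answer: 4284/19 ≈ 225.47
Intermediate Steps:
j(T) = T/3
R(C) = C*(-2 + C)
Q(K) = 2*K*(-5 + K)/(15 + K/3) (Q(K) = ((-5 + K)/(K/3 + 5*(-2 + 5)))*(K + K) = ((-5 + K)/(K/3 + 5*3))*(2*K) = ((-5 + K)/(K/3 + 15))*(2*K) = ((-5 + K)/(15 + K/3))*(2*K) = 2*K*(-5 + K)/(15 + K/3))
17*Q(-7) = 17*(6*(-7)*(-5 - 7)/(45 - 7)) = 17*(6*(-7)*(-12)/38) = 17*(6*(-7)*(1/38)*(-12)) = 17*(252/19) = 4284/19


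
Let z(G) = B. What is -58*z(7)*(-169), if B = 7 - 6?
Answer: 9802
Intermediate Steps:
B = 1
z(G) = 1
-58*z(7)*(-169) = -58*1*(-169) = -58*(-169) = 9802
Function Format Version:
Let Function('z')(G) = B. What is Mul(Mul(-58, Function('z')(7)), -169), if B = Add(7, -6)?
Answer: 9802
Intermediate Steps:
B = 1
Function('z')(G) = 1
Mul(Mul(-58, Function('z')(7)), -169) = Mul(Mul(-58, 1), -169) = Mul(-58, -169) = 9802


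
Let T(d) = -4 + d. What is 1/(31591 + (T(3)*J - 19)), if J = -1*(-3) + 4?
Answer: 1/31565 ≈ 3.1681e-5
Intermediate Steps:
J = 7 (J = 3 + 4 = 7)
1/(31591 + (T(3)*J - 19)) = 1/(31591 + ((-4 + 3)*7 - 19)) = 1/(31591 + (-1*7 - 19)) = 1/(31591 + (-7 - 19)) = 1/(31591 - 26) = 1/31565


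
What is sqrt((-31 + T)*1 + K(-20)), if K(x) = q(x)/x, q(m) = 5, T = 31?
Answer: I/2 ≈ 0.5*I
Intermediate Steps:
K(x) = 5/x
sqrt((-31 + T)*1 + K(-20)) = sqrt((-31 + 31)*1 + 5/(-20)) = sqrt(0*1 + 5*(-1/20)) = sqrt(0 - 1/4) = sqrt(-1/4) = I/2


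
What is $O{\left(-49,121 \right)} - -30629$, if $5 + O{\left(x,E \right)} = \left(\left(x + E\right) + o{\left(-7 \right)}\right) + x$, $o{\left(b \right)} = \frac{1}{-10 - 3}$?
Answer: $\frac{398410}{13} \approx 30647.0$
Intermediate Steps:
$o{\left(b \right)} = - \frac{1}{13}$ ($o{\left(b \right)} = \frac{1}{-13} = - \frac{1}{13}$)
$O{\left(x,E \right)} = - \frac{66}{13} + E + 2 x$ ($O{\left(x,E \right)} = -5 - \left(\frac{1}{13} - E - 2 x\right) = -5 + \left(\left(- \frac{1}{13} + E + x\right) + x\right) = -5 + \left(- \frac{1}{13} + E + 2 x\right) = - \frac{66}{13} + E + 2 x$)
$O{\left(-49,121 \right)} - -30629 = \left(- \frac{66}{13} + 121 + 2 \left(-49\right)\right) - -30629 = \left(- \frac{66}{13} + 121 - 98\right) + 30629 = \frac{233}{13} + 30629 = \frac{398410}{13}$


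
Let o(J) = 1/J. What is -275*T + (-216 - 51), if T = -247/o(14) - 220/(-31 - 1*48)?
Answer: 75043457/79 ≈ 9.4992e+5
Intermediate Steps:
T = -272962/79 (T = -247/(1/14) - 220/(-31 - 1*48) = -247/1/14 - 220/(-31 - 48) = -247*14 - 220/(-79) = -3458 - 220*(-1/79) = -3458 + 220/79 = -272962/79 ≈ -3455.2)
-275*T + (-216 - 51) = -275*(-272962/79) + (-216 - 51) = 75064550/79 - 267 = 75043457/79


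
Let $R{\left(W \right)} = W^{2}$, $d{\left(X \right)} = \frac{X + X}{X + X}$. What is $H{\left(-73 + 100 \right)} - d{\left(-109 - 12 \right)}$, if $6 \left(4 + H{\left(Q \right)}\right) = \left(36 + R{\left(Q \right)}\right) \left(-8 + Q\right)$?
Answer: $\frac{4835}{2} \approx 2417.5$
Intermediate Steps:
$d{\left(X \right)} = 1$ ($d{\left(X \right)} = \frac{2 X}{2 X} = 2 X \frac{1}{2 X} = 1$)
$H{\left(Q \right)} = -4 + \frac{\left(-8 + Q\right) \left(36 + Q^{2}\right)}{6}$ ($H{\left(Q \right)} = -4 + \frac{\left(36 + Q^{2}\right) \left(-8 + Q\right)}{6} = -4 + \frac{\left(-8 + Q\right) \left(36 + Q^{2}\right)}{6}$)
$H{\left(-73 + 100 \right)} - d{\left(-109 - 12 \right)} = \left(-52 + 6 \left(-73 + 100\right) - \frac{4 \left(-73 + 100\right)^{2}}{3} + \frac{\left(-73 + 100\right)^{3}}{6}\right) - 1 = \left(-52 + 6 \cdot 27 - \frac{4 \cdot 27^{2}}{3} + \frac{27^{3}}{6}\right) - 1 = \left(-52 + 162 - 972 + \frac{1}{6} \cdot 19683\right) - 1 = \left(-52 + 162 - 972 + \frac{6561}{2}\right) - 1 = \frac{4837}{2} - 1 = \frac{4835}{2}$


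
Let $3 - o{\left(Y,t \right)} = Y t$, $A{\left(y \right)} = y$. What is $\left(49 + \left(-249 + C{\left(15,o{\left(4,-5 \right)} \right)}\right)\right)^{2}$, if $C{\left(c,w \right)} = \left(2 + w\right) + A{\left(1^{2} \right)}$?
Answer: $30276$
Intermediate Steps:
$o{\left(Y,t \right)} = 3 - Y t$
$C{\left(c,w \right)} = 3 + w$ ($C{\left(c,w \right)} = \left(2 + w\right) + 1^{2} = \left(2 + w\right) + 1 = 3 + w$)
$\left(49 + \left(-249 + C{\left(15,o{\left(4,-5 \right)} \right)}\right)\right)^{2} = \left(49 + \left(-249 + \left(3 - \left(-3 + 4 \left(-5\right)\right)\right)\right)\right)^{2} = \left(49 + \left(-249 + \left(3 + \left(3 + 20\right)\right)\right)\right)^{2} = \left(49 + \left(-249 + \left(3 + 23\right)\right)\right)^{2} = \left(49 + \left(-249 + 26\right)\right)^{2} = \left(49 - 223\right)^{2} = \left(-174\right)^{2} = 30276$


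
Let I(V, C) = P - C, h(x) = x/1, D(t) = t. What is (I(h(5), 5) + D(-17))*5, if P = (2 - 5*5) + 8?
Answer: -185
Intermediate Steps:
h(x) = x (h(x) = x*1 = x)
P = -15 (P = (2 - 25) + 8 = -23 + 8 = -15)
I(V, C) = -15 - C
(I(h(5), 5) + D(-17))*5 = ((-15 - 1*5) - 17)*5 = ((-15 - 5) - 17)*5 = (-20 - 17)*5 = -37*5 = -185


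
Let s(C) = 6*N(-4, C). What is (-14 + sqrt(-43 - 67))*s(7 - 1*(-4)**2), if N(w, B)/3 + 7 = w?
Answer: 2772 - 198*I*sqrt(110) ≈ 2772.0 - 2076.6*I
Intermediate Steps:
N(w, B) = -21 + 3*w
s(C) = -198 (s(C) = 6*(-21 + 3*(-4)) = 6*(-21 - 12) = 6*(-33) = -198)
(-14 + sqrt(-43 - 67))*s(7 - 1*(-4)**2) = (-14 + sqrt(-43 - 67))*(-198) = (-14 + sqrt(-110))*(-198) = (-14 + I*sqrt(110))*(-198) = 2772 - 198*I*sqrt(110)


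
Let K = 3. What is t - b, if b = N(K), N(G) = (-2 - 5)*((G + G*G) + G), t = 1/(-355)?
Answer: 37274/355 ≈ 105.00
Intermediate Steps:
t = -1/355 ≈ -0.0028169
N(G) = -14*G - 7*G**2 (N(G) = -7*((G + G**2) + G) = -7*(G**2 + 2*G) = -14*G - 7*G**2)
b = -105 (b = -7*3*(2 + 3) = -7*3*5 = -105)
t - b = -1/355 - 1*(-105) = -1/355 + 105 = 37274/355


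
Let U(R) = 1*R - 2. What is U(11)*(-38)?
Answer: -342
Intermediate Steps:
U(R) = -2 + R (U(R) = R - 2 = -2 + R)
U(11)*(-38) = (-2 + 11)*(-38) = 9*(-38) = -342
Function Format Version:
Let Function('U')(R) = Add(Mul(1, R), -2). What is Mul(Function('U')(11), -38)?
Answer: -342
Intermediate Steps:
Function('U')(R) = Add(-2, R) (Function('U')(R) = Add(R, -2) = Add(-2, R))
Mul(Function('U')(11), -38) = Mul(Add(-2, 11), -38) = Mul(9, -38) = -342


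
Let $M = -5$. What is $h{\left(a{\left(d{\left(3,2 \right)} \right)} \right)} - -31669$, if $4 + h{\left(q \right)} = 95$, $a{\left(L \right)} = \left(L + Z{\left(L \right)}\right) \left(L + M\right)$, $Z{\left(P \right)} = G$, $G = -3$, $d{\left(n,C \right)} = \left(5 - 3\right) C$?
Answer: $31760$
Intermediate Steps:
$d{\left(n,C \right)} = 2 C$
$Z{\left(P \right)} = -3$
$a{\left(L \right)} = \left(-5 + L\right) \left(-3 + L\right)$ ($a{\left(L \right)} = \left(L - 3\right) \left(L - 5\right) = \left(-3 + L\right) \left(-5 + L\right) = \left(-5 + L\right) \left(-3 + L\right)$)
$h{\left(q \right)} = 91$ ($h{\left(q \right)} = -4 + 95 = 91$)
$h{\left(a{\left(d{\left(3,2 \right)} \right)} \right)} - -31669 = 91 - -31669 = 91 + 31669 = 31760$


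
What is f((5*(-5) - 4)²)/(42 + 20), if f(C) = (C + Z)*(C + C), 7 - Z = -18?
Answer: 728306/31 ≈ 23494.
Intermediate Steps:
Z = 25 (Z = 7 - 1*(-18) = 7 + 18 = 25)
f(C) = 2*C*(25 + C) (f(C) = (C + 25)*(C + C) = (25 + C)*(2*C) = 2*C*(25 + C))
f((5*(-5) - 4)²)/(42 + 20) = (2*(5*(-5) - 4)²*(25 + (5*(-5) - 4)²))/(42 + 20) = (2*(-25 - 4)²*(25 + (-25 - 4)²))/62 = (2*(-29)²*(25 + (-29)²))/62 = (2*841*(25 + 841))/62 = (2*841*866)/62 = (1/62)*1456612 = 728306/31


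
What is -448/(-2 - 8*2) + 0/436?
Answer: 224/9 ≈ 24.889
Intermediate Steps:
-448/(-2 - 8*2) + 0/436 = -448/(-2 - 16) + 0*(1/436) = -448/(-18) + 0 = -448*(-1/18) + 0 = 224/9 + 0 = 224/9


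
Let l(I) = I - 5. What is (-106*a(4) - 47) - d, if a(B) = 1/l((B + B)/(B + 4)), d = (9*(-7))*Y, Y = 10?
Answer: 1219/2 ≈ 609.50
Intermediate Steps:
d = -630 (d = (9*(-7))*10 = -63*10 = -630)
l(I) = -5 + I
a(B) = 1/(-5 + 2*B/(4 + B)) (a(B) = 1/(-5 + (B + B)/(B + 4)) = 1/(-5 + (2*B)/(4 + B)) = 1/(-5 + 2*B/(4 + B)))
(-106*a(4) - 47) - d = (-106*(4 + 4)/(-20 - 3*4) - 47) - 1*(-630) = (-106*8/(-20 - 12) - 47) + 630 = (-106*8/(-32) - 47) + 630 = (-(-53)*8/16 - 47) + 630 = (-106*(-1/4) - 47) + 630 = (53/2 - 47) + 630 = -41/2 + 630 = 1219/2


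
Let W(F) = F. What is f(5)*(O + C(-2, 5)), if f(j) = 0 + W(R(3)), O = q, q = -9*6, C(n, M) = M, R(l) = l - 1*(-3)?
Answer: -294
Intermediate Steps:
R(l) = 3 + l (R(l) = l + 3 = 3 + l)
q = -54
O = -54
f(j) = 6 (f(j) = 0 + (3 + 3) = 0 + 6 = 6)
f(5)*(O + C(-2, 5)) = 6*(-54 + 5) = 6*(-49) = -294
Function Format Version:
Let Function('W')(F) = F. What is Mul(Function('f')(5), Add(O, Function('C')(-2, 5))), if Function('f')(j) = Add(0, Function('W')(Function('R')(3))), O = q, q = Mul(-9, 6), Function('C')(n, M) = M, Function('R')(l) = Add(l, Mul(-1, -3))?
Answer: -294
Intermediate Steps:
Function('R')(l) = Add(3, l) (Function('R')(l) = Add(l, 3) = Add(3, l))
q = -54
O = -54
Function('f')(j) = 6 (Function('f')(j) = Add(0, Add(3, 3)) = Add(0, 6) = 6)
Mul(Function('f')(5), Add(O, Function('C')(-2, 5))) = Mul(6, Add(-54, 5)) = Mul(6, -49) = -294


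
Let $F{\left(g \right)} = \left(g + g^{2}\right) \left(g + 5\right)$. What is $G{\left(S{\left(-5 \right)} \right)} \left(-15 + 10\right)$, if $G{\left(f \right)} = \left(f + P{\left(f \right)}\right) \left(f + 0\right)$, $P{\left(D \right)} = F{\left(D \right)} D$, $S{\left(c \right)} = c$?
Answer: $-125$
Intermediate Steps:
$F{\left(g \right)} = \left(5 + g\right) \left(g + g^{2}\right)$ ($F{\left(g \right)} = \left(g + g^{2}\right) \left(5 + g\right) = \left(5 + g\right) \left(g + g^{2}\right)$)
$P{\left(D \right)} = D^{2} \left(5 + D^{2} + 6 D\right)$ ($P{\left(D \right)} = D \left(5 + D^{2} + 6 D\right) D = D^{2} \left(5 + D^{2} + 6 D\right)$)
$G{\left(f \right)} = f \left(f + f^{2} \left(5 + f^{2} + 6 f\right)\right)$ ($G{\left(f \right)} = \left(f + f^{2} \left(5 + f^{2} + 6 f\right)\right) \left(f + 0\right) = \left(f + f^{2} \left(5 + f^{2} + 6 f\right)\right) f = f \left(f + f^{2} \left(5 + f^{2} + 6 f\right)\right)$)
$G{\left(S{\left(-5 \right)} \right)} \left(-15 + 10\right) = \left(-5\right)^{2} \left(1 - 5 \left(5 + \left(-5\right)^{2} + 6 \left(-5\right)\right)\right) \left(-15 + 10\right) = 25 \left(1 - 5 \left(5 + 25 - 30\right)\right) \left(-5\right) = 25 \left(1 - 0\right) \left(-5\right) = 25 \left(1 + 0\right) \left(-5\right) = 25 \cdot 1 \left(-5\right) = 25 \left(-5\right) = -125$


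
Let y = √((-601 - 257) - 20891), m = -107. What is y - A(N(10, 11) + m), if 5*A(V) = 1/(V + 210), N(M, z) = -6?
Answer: -1/485 + I*√21749 ≈ -0.0020619 + 147.48*I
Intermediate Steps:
y = I*√21749 (y = √(-858 - 20891) = √(-21749) = I*√21749 ≈ 147.48*I)
A(V) = 1/(5*(210 + V)) (A(V) = 1/(5*(V + 210)) = 1/(5*(210 + V)))
y - A(N(10, 11) + m) = I*√21749 - 1/(5*(210 + (-6 - 107))) = I*√21749 - 1/(5*(210 - 113)) = I*√21749 - 1/(5*97) = I*√21749 - 1*1/485 = I*√21749 - 1/485 = -1/485 + I*√21749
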